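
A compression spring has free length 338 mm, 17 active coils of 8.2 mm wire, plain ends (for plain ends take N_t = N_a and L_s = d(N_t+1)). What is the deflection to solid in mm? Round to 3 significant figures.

N_t = 17; L_s = 8.2·18 = 147.6 mm
δ_solid = L₀ − L_s = 338 − 147.6 = 190.4 mm

190 mm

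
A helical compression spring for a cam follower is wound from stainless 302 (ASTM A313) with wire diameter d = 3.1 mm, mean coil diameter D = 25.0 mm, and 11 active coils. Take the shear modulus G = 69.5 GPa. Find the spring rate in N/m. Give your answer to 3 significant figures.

4670 N/m

k = Gd⁴/(8D³N_a) = (69.5×10³ × 3.1⁴) / (8 × 25.0³ × 11)
  = 6.41847e+06 / 1.375e+06 = 4.668 N/mm = 4668 N/m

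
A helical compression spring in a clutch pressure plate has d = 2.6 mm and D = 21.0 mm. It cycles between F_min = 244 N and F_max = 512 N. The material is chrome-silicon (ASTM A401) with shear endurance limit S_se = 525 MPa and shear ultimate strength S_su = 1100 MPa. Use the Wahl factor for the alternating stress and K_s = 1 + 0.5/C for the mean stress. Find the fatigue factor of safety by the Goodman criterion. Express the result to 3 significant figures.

C = D/d = 21.0/2.6 = 8.0769; K_W = (4C−1)/(4C−4)+0.615/C = 1.1821; K_s = 1+0.5/C = 1.0619
F_a = (F_max−F_min)/2 = 134 N; F_m = (F_max+F_min)/2 = 378 N
τ_a = K_W·8F_aD/(πd³) = 1.1821 × 407.7 = 481.95 MPa
τ_m = K_s·8F_mD/(πd³) = 1.0619 × 1150.1 = 1221.3 MPa
Goodman: 1/n_f = τ_a/S_se + τ_m/S_su = 481.95/525 + 1221.3/1100 = 0.91801 + 1.11026 = 2.0283
n_f = 1/2.0283 = 0.493

0.493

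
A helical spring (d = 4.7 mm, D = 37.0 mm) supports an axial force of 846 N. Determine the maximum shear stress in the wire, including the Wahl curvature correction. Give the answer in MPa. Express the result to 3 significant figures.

912 MPa

Spring index C = D/d = 37.0/4.7 = 7.8723
K_W = (4C−1)/(4C−4) + 0.615/C = 30.489/27.489 + 0.0781 = 1.1873
τ₀ = 8FD/(πd³) = 8·846·37.0/(π·4.7³) = 250416/326.17 = 767.75 MPa
τ_max = K·τ₀ = 1.1873 × 767.75 = 911.51 MPa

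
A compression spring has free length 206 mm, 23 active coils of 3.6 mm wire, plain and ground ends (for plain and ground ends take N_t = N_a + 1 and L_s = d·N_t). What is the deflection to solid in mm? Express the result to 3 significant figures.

120 mm

N_t = 24; L_s = 3.6·24 = 86.4 mm
δ_solid = L₀ − L_s = 206 − 86.4 = 119.6 mm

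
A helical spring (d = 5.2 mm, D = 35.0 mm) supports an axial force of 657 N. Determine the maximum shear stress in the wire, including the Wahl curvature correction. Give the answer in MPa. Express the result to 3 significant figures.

Spring index C = D/d = 35.0/5.2 = 6.7308
K_W = (4C−1)/(4C−4) + 0.615/C = 25.923/22.923 + 0.0914 = 1.2222
τ₀ = 8FD/(πd³) = 8·657·35.0/(π·5.2³) = 183960/441.73 = 416.45 MPa
τ_max = K·τ₀ = 1.2222 × 416.45 = 509 MPa

509 MPa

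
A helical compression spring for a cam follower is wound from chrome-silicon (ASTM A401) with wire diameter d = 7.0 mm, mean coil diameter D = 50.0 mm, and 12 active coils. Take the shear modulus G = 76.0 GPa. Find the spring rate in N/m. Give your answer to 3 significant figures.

15200 N/m

k = Gd⁴/(8D³N_a) = (76.0×10³ × 7.0⁴) / (8 × 50.0³ × 12)
  = 1.82476e+08 / 1.2e+07 = 15.206 N/mm = 15206 N/m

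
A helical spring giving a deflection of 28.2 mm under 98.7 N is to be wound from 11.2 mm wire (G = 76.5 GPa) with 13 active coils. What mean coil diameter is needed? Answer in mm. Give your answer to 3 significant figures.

149 mm

Required rate k = F/δ = 98.7/28.2 = 3.5 N/mm
D = (Gd⁴/(8N_a·k))^(1/3) = (76.5×10³·11.2⁴/(8·13·3.5))^(1/3)
  = (3.30698e+06)^(1/3) = 148.9855 mm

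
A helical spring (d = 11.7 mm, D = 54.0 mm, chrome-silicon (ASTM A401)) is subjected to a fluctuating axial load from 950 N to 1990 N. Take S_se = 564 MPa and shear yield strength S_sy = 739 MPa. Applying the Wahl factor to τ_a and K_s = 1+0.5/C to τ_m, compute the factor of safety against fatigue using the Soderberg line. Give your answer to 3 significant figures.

3.39

C = D/d = 54.0/11.7 = 4.6154; K_W = (4C−1)/(4C−4)+0.615/C = 1.3407; K_s = 1+0.5/C = 1.1083
F_a = (F_max−F_min)/2 = 520 N; F_m = (F_max+F_min)/2 = 1470 N
τ_a = K_W·8F_aD/(πd³) = 1.3407 × 44.646 = 59.856 MPa
τ_m = K_s·8F_mD/(πd³) = 1.1083 × 126.21 = 139.88 MPa
Soderberg: 1/n_f = τ_a/S_se + τ_m/S_sy = 59.856/564 + 139.88/739 = 0.10613 + 0.18929 = 0.29541
n_f = 1/0.29541 = 3.385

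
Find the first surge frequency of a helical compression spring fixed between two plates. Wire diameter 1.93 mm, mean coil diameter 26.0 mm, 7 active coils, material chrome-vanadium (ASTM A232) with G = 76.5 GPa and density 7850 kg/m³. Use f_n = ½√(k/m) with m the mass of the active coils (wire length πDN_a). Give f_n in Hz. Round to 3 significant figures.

143 Hz

k = Gd⁴/(8D³N_a) = (76.5×10³)(1.93⁴)/(8·26.0³·7) = 1.0784 N/mm = 1078.4 N/m
Wire length L = πDN_a = π·26.0·7 = 571.77 mm
m = ρ·(πd²/4)·L = 7850 × 2.9255×10⁻⁶ m² × 0.57177 m = 0.013131 kg
f_n = ½√(k/m) = 0.5·√(1078.4/0.013131) = 0.5·√(82127) = 143.29 Hz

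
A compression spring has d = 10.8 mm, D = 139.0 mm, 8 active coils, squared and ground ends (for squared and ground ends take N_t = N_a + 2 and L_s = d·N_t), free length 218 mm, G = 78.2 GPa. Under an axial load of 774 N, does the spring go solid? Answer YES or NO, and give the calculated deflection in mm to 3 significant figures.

YES, δ = 125 mm

k = Gd⁴/(8D³N_a) = (78.2×10³)(10.8⁴)/(8·139.0³·8) = 6.1898 N/mm
N_t = 10; L_s = 10.8·10 = 108 mm; δ_solid = L₀ − L_s = 218 − 108 = 110 mm
δ = F/k = 774/6.1898 = 125.04 mm
δ ≥ δ_solid → spring goes solid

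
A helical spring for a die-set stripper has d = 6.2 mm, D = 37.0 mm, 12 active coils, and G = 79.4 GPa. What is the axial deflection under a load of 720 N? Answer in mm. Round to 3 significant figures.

29.8 mm

k = Gd⁴/(8D³N_a) = (79.4×10³)(6.2⁴)/(8·37.0³·12) = 24.127 N/mm
δ = F/k = 720 / 24.127 = 29.842 mm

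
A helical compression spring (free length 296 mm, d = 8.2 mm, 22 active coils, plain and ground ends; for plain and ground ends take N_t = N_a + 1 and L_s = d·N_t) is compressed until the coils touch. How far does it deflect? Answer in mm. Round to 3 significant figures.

N_t = 23; L_s = 8.2·23 = 188.6 mm
δ_solid = L₀ − L_s = 296 − 188.6 = 107.4 mm

107 mm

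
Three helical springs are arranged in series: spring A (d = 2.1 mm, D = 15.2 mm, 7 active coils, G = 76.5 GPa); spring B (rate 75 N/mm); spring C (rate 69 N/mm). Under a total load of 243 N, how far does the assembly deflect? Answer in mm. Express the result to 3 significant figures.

k_A = Gd⁴/(8D³N_a) = (76.5×10³)(2.1⁴)/(8·15.2³·7) = 7.5652 N/mm
Series: 1/k_eq = 1/7.5652 + 1/75 + 1/69 = 0.16001; k_eq = 6.2496 N/mm
δ = F/k_eq = 243/6.2496 = 38.883 mm

38.9 mm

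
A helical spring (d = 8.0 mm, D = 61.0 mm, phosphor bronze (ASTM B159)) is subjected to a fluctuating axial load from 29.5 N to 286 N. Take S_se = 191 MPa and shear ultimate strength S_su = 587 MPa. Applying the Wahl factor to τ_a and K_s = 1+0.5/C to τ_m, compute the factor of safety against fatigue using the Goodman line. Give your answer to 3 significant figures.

3.03

C = D/d = 61.0/8.0 = 7.6250; K_W = (4C−1)/(4C−4)+0.615/C = 1.1939; K_s = 1+0.5/C = 1.0656
F_a = (F_max−F_min)/2 = 128.25 N; F_m = (F_max+F_min)/2 = 157.75 N
τ_a = K_W·8F_aD/(πd³) = 1.1939 × 38.91 = 46.453 MPa
τ_m = K_s·8F_mD/(πd³) = 1.0656 × 47.86 = 50.998 MPa
Goodman: 1/n_f = τ_a/S_se + τ_m/S_su = 46.453/191 + 50.998/587 = 0.24321 + 0.08688 = 0.33009
n_f = 1/0.33009 = 3.03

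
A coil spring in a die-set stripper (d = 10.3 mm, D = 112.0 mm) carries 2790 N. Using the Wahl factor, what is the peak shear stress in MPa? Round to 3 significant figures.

825 MPa

Spring index C = D/d = 112.0/10.3 = 10.8738
K_W = (4C−1)/(4C−4) + 0.615/C = 42.495/39.495 + 0.0566 = 1.1325
τ₀ = 8FD/(πd³) = 8·2790·112.0/(π·10.3³) = 2.49984e+06/3432.9 = 728.2 MPa
τ_max = K·τ₀ = 1.1325 × 728.2 = 824.7 MPa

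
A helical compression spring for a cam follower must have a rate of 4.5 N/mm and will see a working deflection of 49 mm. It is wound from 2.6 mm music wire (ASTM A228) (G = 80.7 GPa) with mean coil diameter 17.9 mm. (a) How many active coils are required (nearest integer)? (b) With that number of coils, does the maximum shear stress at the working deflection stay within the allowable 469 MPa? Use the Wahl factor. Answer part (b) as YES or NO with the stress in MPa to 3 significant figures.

(a) 18 coils; (b) NO, τ_max = 690 MPa

N_a = Gd⁴/(8D³k) = (80.7×10³)(2.6⁴)/(8·17.9³·4.5) = 17.86 → N_a = 18
Actual rate k = Gd⁴/(8D³·18) = 4.4652 N/mm
Working load F = kδ = 4.4652·49 = 218.8 N
C = 17.9/2.6 = 6.8846; K_W = (4C−1)/(4C−4)+0.615/C = 1.2168
τ_max = K_W·8FD/(πd³) = 1.2168·567.43 = 690.44 MPa
τ_max > 469 MPa → exceeds allowable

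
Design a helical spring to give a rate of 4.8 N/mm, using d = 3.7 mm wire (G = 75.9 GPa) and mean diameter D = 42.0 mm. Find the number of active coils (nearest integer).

5

N_a = Gd⁴/(8D³k) = (75.9×10³ × 3.7⁴)/(8 × 42.0³ × 4.8)
    = 1.42249e+07 / 2.84498e+06 = 5 → 5 coils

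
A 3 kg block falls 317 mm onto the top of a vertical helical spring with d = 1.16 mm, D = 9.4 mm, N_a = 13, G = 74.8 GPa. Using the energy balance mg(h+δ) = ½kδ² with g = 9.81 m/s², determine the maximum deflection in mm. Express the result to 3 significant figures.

129 mm

k = Gd⁴/(8D³N_a) = (74.8×10³)(1.16⁴)/(8·9.4³·13) = 1.5679 N/mm
W = mg = 3 × 9.81 = 29.43 N
½kδ² − Wδ − Wh = 0 → δ = (W + √(W² + 2kWh))/k
δ = (29.43 + √(866.12 + 29254.7))/1.5679 = (29.43 + 173.55)/1.5679 = 129.46 mm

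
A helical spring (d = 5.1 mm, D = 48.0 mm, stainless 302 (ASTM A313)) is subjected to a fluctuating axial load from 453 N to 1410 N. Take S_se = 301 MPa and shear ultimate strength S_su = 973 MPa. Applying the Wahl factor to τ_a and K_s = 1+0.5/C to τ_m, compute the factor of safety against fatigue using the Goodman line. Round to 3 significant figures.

0.382

C = D/d = 48.0/5.1 = 9.4118; K_W = (4C−1)/(4C−4)+0.615/C = 1.1545; K_s = 1+0.5/C = 1.0531
F_a = (F_max−F_min)/2 = 478.5 N; F_m = (F_max+F_min)/2 = 931.5 N
τ_a = K_W·8F_aD/(πd³) = 1.1545 × 440.91 = 509.04 MPa
τ_m = K_s·8F_mD/(πd³) = 1.0531 × 858.33 = 903.93 MPa
Goodman: 1/n_f = τ_a/S_se + τ_m/S_su = 509.04/301 + 903.93/973 = 1.69115 + 0.92901 = 2.6202
n_f = 1/2.6202 = 0.3817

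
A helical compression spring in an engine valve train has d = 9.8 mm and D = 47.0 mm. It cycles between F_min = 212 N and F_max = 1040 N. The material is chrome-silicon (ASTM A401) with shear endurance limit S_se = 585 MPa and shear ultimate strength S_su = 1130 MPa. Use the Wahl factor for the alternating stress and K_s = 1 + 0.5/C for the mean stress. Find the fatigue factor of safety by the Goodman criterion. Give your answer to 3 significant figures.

C = D/d = 47.0/9.8 = 4.7959; K_W = (4C−1)/(4C−4)+0.615/C = 1.3258; K_s = 1+0.5/C = 1.1043
F_a = (F_max−F_min)/2 = 414 N; F_m = (F_max+F_min)/2 = 626 N
τ_a = K_W·8F_aD/(πd³) = 1.3258 × 52.645 = 69.798 MPa
τ_m = K_s·8F_mD/(πd³) = 1.1043 × 79.604 = 87.903 MPa
Goodman: 1/n_f = τ_a/S_se + τ_m/S_su = 69.798/585 + 87.903/1130 = 0.11931 + 0.07779 = 0.1971
n_f = 1/0.1971 = 5.073

5.07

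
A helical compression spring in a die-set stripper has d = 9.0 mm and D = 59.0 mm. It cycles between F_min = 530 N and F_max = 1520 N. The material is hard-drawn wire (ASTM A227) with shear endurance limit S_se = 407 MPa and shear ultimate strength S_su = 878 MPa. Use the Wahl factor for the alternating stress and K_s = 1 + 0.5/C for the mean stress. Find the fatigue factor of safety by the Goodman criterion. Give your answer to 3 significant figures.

C = D/d = 59.0/9.0 = 6.5556; K_W = (4C−1)/(4C−4)+0.615/C = 1.2288; K_s = 1+0.5/C = 1.0763
F_a = (F_max−F_min)/2 = 495 N; F_m = (F_max+F_min)/2 = 1025 N
τ_a = K_W·8F_aD/(πd³) = 1.2288 × 102.02 = 125.36 MPa
τ_m = K_s·8F_mD/(πd³) = 1.0763 × 211.25 = 227.36 MPa
Goodman: 1/n_f = τ_a/S_se + τ_m/S_su = 125.36/407 + 227.36/878 = 0.30801 + 0.25895 = 0.56696
n_f = 1/0.56696 = 1.764

1.76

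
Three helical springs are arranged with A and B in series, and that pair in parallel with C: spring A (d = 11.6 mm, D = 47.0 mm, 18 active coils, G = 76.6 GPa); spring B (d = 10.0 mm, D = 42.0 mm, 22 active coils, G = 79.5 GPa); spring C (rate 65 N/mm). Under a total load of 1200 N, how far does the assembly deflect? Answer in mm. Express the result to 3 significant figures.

k_A = Gd⁴/(8D³N_a) = (76.6×10³)(11.6⁴)/(8·47.0³·18) = 92.769 N/mm
k_B = Gd⁴/(8D³N_a) = (79.5×10³)(10.0⁴)/(8·42.0³·22) = 60.969 N/mm
Springs A,B series: k_AB = 1/(1/92.769+1/60.969) = 36.79 N/mm; parallel with C: k_eq = 36.79+65 = 101.79 N/mm
δ = F/k_eq = 1200/101.79 = 11.789 mm

11.8 mm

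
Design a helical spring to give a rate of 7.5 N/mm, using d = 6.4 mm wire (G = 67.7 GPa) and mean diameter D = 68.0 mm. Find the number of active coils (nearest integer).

6

N_a = Gd⁴/(8D³k) = (67.7×10³ × 6.4⁴)/(8 × 68.0³ × 7.5)
    = 1.13582e+08 / 1.88659e+07 = 6.02 → 6 coils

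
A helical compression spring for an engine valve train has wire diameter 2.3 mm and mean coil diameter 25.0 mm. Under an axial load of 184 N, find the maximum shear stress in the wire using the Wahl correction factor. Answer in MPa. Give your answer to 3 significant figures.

Spring index C = D/d = 25.0/2.3 = 10.8696
K_W = (4C−1)/(4C−4) + 0.615/C = 42.478/39.478 + 0.0566 = 1.1326
τ₀ = 8FD/(πd³) = 8·184·25.0/(π·2.3³) = 36800/38.224 = 962.75 MPa
τ_max = K·τ₀ = 1.1326 × 962.75 = 1090.4 MPa

1090 MPa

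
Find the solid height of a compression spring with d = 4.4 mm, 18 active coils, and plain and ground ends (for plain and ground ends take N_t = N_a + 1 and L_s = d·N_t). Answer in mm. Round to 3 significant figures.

83.6 mm

plain and ground ends: N_t = N_a + 1 = 18 + 1 = 19
L_s = d·N_t = 4.4 × 19 = 83.6 mm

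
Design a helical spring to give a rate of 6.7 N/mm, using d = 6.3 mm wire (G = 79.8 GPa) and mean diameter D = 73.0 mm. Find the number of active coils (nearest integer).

6

N_a = Gd⁴/(8D³k) = (79.8×10³ × 6.3⁴)/(8 × 73.0³ × 6.7)
    = 1.25709e+08 / 2.08513e+07 = 6.029 → 6 coils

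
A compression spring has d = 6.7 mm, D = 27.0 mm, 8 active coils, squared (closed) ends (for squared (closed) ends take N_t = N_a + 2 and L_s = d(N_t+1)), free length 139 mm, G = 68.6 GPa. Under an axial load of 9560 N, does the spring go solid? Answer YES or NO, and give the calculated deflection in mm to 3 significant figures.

YES, δ = 87.1 mm

k = Gd⁴/(8D³N_a) = (68.6×10³)(6.7⁴)/(8·27.0³·8) = 109.74 N/mm
N_t = 10; L_s = 6.7·11 = 73.7 mm; δ_solid = L₀ − L_s = 139 − 73.7 = 65.3 mm
δ = F/k = 9560/109.74 = 87.118 mm
δ ≥ δ_solid → spring goes solid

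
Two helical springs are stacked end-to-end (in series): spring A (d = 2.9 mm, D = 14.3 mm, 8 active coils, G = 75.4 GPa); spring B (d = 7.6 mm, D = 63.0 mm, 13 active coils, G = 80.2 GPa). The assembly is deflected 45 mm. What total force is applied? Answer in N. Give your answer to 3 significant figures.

k_A = Gd⁴/(8D³N_a) = (75.4×10³)(2.9⁴)/(8·14.3³·8) = 28.495 N/mm
k_B = Gd⁴/(8D³N_a) = (80.2×10³)(7.6⁴)/(8·63.0³·13) = 10.289 N/mm
Series: 1/k_eq = 1/28.495 + 1/10.289 = 0.13228; k_eq = 7.5595 N/mm
F = k_eq·δ = 7.5595·45 = 340.18 N

340 N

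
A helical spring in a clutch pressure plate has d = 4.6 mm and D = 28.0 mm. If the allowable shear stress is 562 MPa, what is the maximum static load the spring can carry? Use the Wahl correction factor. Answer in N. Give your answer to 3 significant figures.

C = D/d = 28.0/4.6 = 6.0870
K_W = (4C−1)/(4C−4) + 0.615/C = 23.348/20.348 + 0.1010 = 1.2485
τ_max = K·8FD/(πd³) → F_max = τ_allow·πd³/(8DK)
F_max = 562·π·4.6³/(8·28.0·1.2485) = 1.7185e+05/279.66 = 614.52 N

615 N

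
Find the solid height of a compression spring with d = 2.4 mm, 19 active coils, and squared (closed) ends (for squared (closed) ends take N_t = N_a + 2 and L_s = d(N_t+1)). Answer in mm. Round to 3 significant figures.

52.8 mm

squared (closed) ends: N_t = N_a + 2 = 19 + 2 = 21
L_s = d·(N_t+1) = 2.4 × 22 = 52.8 mm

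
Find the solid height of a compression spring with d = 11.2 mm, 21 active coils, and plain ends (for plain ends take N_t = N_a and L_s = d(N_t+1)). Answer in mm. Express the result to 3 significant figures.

246 mm

plain ends: N_t = N_a = 21
L_s = d·(N_t+1) = 11.2 × 22 = 246.4 mm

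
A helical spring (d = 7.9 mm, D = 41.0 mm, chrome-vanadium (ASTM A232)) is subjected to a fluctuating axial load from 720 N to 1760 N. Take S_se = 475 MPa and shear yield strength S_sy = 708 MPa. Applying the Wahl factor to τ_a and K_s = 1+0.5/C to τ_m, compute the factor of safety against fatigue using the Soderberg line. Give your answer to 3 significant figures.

1.41

C = D/d = 41.0/7.9 = 5.1899; K_W = (4C−1)/(4C−4)+0.615/C = 1.2975; K_s = 1+0.5/C = 1.0963
F_a = (F_max−F_min)/2 = 520 N; F_m = (F_max+F_min)/2 = 1240 N
τ_a = K_W·8F_aD/(πd³) = 1.2975 × 110.11 = 142.87 MPa
τ_m = K_s·8F_mD/(πd³) = 1.0963 × 262.58 = 287.88 MPa
Soderberg: 1/n_f = τ_a/S_se + τ_m/S_sy = 142.87/475 + 287.88/708 = 0.30079 + 0.40661 = 0.7074
n_f = 1/0.7074 = 1.414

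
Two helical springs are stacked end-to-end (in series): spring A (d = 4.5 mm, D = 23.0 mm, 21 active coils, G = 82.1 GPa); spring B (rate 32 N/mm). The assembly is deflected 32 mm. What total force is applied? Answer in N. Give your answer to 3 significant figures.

348 N

k_A = Gd⁴/(8D³N_a) = (82.1×10³)(4.5⁴)/(8·23.0³·21) = 16.47 N/mm
Series: 1/k_eq = 1/16.47 + 1/32 = 0.091966; k_eq = 10.874 N/mm
F = k_eq·δ = 10.874·32 = 347.96 N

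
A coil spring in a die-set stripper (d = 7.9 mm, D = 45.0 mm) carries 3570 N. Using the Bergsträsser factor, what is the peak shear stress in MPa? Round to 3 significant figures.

Spring index C = D/d = 45.0/7.9 = 5.6962
K_B = (4C+2)/(4C−3) = 24.785/19.785 = 1.2527
τ₀ = 8FD/(πd³) = 8·3570·45.0/(π·7.9³) = 1.2852e+06/1548.9 = 829.74 MPa
τ_max = K·τ₀ = 1.2527 × 829.74 = 1039.4 MPa

1040 MPa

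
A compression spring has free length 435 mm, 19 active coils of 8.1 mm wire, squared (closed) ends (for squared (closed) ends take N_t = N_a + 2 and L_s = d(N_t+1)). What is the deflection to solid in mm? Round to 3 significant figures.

N_t = 21; L_s = 8.1·22 = 178.2 mm
δ_solid = L₀ − L_s = 435 − 178.2 = 256.8 mm

257 mm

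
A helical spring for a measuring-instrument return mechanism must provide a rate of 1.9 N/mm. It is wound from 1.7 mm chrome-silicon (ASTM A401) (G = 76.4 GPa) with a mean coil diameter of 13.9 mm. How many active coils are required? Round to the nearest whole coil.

16

N_a = Gd⁴/(8D³k) = (76.4×10³ × 1.7⁴)/(8 × 13.9³ × 1.9)
    = 638100 / 40821.4 = 15.63 → 16 coils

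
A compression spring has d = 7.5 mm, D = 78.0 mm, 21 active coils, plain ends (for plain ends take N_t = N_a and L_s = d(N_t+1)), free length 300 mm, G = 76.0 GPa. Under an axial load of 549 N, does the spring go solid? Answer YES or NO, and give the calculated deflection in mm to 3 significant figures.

k = Gd⁴/(8D³N_a) = (76.0×10³)(7.5⁴)/(8·78.0³·21) = 3.0162 N/mm
N_t = 21; L_s = 7.5·22 = 165 mm; δ_solid = L₀ − L_s = 300 − 165 = 135 mm
δ = F/k = 549/3.0162 = 182.01 mm
δ ≥ δ_solid → spring goes solid

YES, δ = 182 mm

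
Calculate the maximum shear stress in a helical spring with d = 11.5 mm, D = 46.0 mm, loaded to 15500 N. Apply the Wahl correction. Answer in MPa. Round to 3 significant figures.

1680 MPa

Spring index C = D/d = 46.0/11.5 = 4.0000
K_W = (4C−1)/(4C−4) + 0.615/C = 15.000/12.000 + 0.1537 = 1.4038
τ₀ = 8FD/(πd³) = 8·15500·46.0/(π·11.5³) = 5.704e+06/4778 = 1193.8 MPa
τ_max = K·τ₀ = 1.4038 × 1193.8 = 1675.8 MPa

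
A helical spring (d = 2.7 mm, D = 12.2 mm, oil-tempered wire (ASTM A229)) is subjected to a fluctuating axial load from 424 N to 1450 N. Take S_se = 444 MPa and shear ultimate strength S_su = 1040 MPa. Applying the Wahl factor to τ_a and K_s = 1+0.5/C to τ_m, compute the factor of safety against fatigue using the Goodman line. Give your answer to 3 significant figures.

C = D/d = 12.2/2.7 = 4.5185; K_W = (4C−1)/(4C−4)+0.615/C = 1.3493; K_s = 1+0.5/C = 1.1107
F_a = (F_max−F_min)/2 = 513 N; F_m = (F_max+F_min)/2 = 937 N
τ_a = K_W·8F_aD/(πd³) = 1.3493 × 809.7 = 1092.5 MPa
τ_m = K_s·8F_mD/(πd³) = 1.1107 × 1478.9 = 1642.6 MPa
Goodman: 1/n_f = τ_a/S_se + τ_m/S_su = 1092.5/444 + 1642.6/1040 = 2.46059 + 1.57941 = 4.04
n_f = 1/4.04 = 0.2475

0.248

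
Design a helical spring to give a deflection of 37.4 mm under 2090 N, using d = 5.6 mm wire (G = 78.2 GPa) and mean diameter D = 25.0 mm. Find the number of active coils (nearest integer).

Required rate k = F/δ = 2090/37.4 = 55.882 N/mm
N_a = Gd⁴/(8D³k) = (78.2×10³ × 5.6⁴)/(8 × 25.0³ × 55.882)
    = 7.69058e+07 / 6.98529e+06 = 11.01 → 11 coils

11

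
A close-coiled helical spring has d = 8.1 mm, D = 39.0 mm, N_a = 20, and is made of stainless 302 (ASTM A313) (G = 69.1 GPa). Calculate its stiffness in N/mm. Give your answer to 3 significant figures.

31.3 N/mm

k = Gd⁴/(8D³N_a) = (69.1×10³ × 8.1⁴) / (8 × 39.0³ × 20)
  = 2.97453e+08 / 9.49104e+06 = 31.34 N/mm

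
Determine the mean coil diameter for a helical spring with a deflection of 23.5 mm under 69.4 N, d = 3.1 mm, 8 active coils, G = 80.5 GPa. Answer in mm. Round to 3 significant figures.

34.0 mm

Required rate k = F/δ = 69.4/23.5 = 2.9532 N/mm
D = (Gd⁴/(8N_a·k))^(1/3) = (80.5×10³·3.1⁴/(8·8·2.9532))^(1/3)
  = (39334.3)^(1/3) = 34.0087 mm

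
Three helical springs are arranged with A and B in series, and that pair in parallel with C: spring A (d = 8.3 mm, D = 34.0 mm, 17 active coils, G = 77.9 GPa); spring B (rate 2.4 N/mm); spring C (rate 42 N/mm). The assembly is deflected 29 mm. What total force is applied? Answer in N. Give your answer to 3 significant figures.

1290 N

k_A = Gd⁴/(8D³N_a) = (77.9×10³)(8.3⁴)/(8·34.0³·17) = 69.163 N/mm
Springs A,B series: k_AB = 1/(1/69.163+1/2.4) = 2.3195 N/mm; parallel with C: k_eq = 2.3195+42 = 44.32 N/mm
F = k_eq·δ = 44.32·29 = 1285.3 N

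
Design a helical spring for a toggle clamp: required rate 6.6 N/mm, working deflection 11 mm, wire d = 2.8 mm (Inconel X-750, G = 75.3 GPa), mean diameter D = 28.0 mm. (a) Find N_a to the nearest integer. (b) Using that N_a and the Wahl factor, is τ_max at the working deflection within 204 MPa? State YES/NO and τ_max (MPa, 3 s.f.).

N_a = Gd⁴/(8D³k) = (75.3×10³)(2.8⁴)/(8·28.0³·6.6) = 3.993 → N_a = 4
Actual rate k = Gd⁴/(8D³·4) = 6.5887 N/mm
Working load F = kδ = 6.5887·11 = 72.476 N
C = 28.0/2.8 = 10.0000; K_W = (4C−1)/(4C−4)+0.615/C = 1.1448
τ_max = K_W·8FD/(πd³) = 1.1448·235.41 = 269.5 MPa
τ_max > 204 MPa → exceeds allowable

(a) 4 coils; (b) NO, τ_max = 270 MPa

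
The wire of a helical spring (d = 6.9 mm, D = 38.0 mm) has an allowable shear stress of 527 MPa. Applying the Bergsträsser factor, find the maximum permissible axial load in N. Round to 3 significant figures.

1420 N

C = D/d = 38.0/6.9 = 5.5072
K_B = (4C+2)/(4C−3) = 24.029/19.029 = 1.2628
τ_max = K·8FD/(πd³) → F_max = τ_allow·πd³/(8DK)
F_max = 527·π·6.9³/(8·38.0·1.2628) = 5.4389e+05/383.88 = 1416.8 N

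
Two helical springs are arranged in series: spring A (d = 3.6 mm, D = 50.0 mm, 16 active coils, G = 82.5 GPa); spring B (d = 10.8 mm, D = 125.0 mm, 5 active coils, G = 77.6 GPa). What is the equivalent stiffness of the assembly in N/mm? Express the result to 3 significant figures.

k_A = Gd⁴/(8D³N_a) = (82.5×10³)(3.6⁴)/(8·50.0³·16) = 0.86605 N/mm
k_B = Gd⁴/(8D³N_a) = (77.6×10³)(10.8⁴)/(8·125.0³·5) = 13.513 N/mm
Series: 1/k_eq = 1/0.86605 + 1/13.513 = 1.2287; k_eq = 0.81389 N/mm

0.814 N/mm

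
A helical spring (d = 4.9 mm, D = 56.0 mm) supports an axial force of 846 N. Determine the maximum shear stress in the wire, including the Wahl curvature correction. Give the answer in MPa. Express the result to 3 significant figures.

Spring index C = D/d = 56.0/4.9 = 11.4286
K_W = (4C−1)/(4C−4) + 0.615/C = 44.714/41.714 + 0.0538 = 1.1257
τ₀ = 8FD/(πd³) = 8·846·56.0/(π·4.9³) = 379008/369.61 = 1025.4 MPa
τ_max = K·τ₀ = 1.1257 × 1025.4 = 1154.4 MPa

1150 MPa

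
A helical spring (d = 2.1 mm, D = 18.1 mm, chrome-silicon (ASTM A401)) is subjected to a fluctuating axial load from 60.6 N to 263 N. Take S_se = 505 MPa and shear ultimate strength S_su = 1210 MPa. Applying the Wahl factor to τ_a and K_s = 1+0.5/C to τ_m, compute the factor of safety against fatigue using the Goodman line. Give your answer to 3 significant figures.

0.535

C = D/d = 18.1/2.1 = 8.6190; K_W = (4C−1)/(4C−4)+0.615/C = 1.1698; K_s = 1+0.5/C = 1.0580
F_a = (F_max−F_min)/2 = 101.2 N; F_m = (F_max+F_min)/2 = 161.8 N
τ_a = K_W·8F_aD/(πd³) = 1.1698 × 503.66 = 589.18 MPa
τ_m = K_s·8F_mD/(πd³) = 1.0580 × 805.27 = 851.98 MPa
Goodman: 1/n_f = τ_a/S_se + τ_m/S_su = 589.18/505 + 851.98/1210 = 1.16670 + 0.70412 = 1.8708
n_f = 1/1.8708 = 0.5345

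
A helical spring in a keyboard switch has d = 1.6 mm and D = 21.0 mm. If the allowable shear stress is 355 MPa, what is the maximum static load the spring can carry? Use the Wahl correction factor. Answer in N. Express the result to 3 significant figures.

C = D/d = 21.0/1.6 = 13.1250
K_W = (4C−1)/(4C−4) + 0.615/C = 51.500/48.500 + 0.0469 = 1.1087
τ_max = K·8FD/(πd³) → F_max = τ_allow·πd³/(8DK)
F_max = 355·π·1.6³/(8·21.0·1.1087) = 4568.1/186.26 = 24.525 N

24.5 N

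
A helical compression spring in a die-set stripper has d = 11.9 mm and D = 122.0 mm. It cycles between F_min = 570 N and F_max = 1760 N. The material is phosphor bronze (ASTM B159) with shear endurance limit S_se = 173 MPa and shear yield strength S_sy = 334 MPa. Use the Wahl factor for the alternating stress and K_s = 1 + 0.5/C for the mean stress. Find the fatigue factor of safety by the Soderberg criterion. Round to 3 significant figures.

0.715

C = D/d = 122.0/11.9 = 10.2521; K_W = (4C−1)/(4C−4)+0.615/C = 1.1411; K_s = 1+0.5/C = 1.0488
F_a = (F_max−F_min)/2 = 595 N; F_m = (F_max+F_min)/2 = 1165 N
τ_a = K_W·8F_aD/(πd³) = 1.1411 × 109.69 = 125.16 MPa
τ_m = K_s·8F_mD/(πd³) = 1.0488 × 214.78 = 225.25 MPa
Soderberg: 1/n_f = τ_a/S_se + τ_m/S_sy = 125.16/173 + 225.25/334 = 0.72349 + 0.67440 = 1.3979
n_f = 1/1.3979 = 0.7154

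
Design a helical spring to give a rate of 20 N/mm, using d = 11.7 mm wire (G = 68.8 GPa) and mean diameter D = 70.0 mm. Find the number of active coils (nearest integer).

N_a = Gd⁴/(8D³k) = (68.8×10³ × 11.7⁴)/(8 × 70.0³ × 20)
    = 1.28923e+09 / 5.488e+07 = 23.49 → 23 coils

23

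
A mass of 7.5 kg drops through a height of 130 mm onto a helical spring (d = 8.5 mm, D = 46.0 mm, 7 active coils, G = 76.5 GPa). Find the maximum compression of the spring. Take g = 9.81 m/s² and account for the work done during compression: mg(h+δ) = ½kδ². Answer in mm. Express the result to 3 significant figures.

k = Gd⁴/(8D³N_a) = (76.5×10³)(8.5⁴)/(8·46.0³·7) = 73.261 N/mm
W = mg = 7.5 × 9.81 = 73.575 N
½kδ² − Wδ − Wh = 0 → δ = (W + √(W² + 2kWh))/k
δ = (73.575 + √(5413.3 + 1.40146e+06))/73.261 = (73.575 + 1186.1)/73.261 = 17.194 mm

17.2 mm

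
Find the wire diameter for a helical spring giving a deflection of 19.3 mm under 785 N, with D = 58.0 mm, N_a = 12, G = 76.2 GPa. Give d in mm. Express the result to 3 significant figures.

10.0 mm

Required rate k = F/δ = 785/19.3 = 40.674 N/mm
d = (8D³N_a·k / G)^(1/4) = (8·58.0³·12·40.674 / (76.2×10³))^0.25
  = (9998)^0.25 = 9.9995 mm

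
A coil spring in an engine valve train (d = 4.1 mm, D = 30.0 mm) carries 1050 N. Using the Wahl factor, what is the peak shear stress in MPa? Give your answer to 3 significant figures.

Spring index C = D/d = 30.0/4.1 = 7.3171
K_W = (4C−1)/(4C−4) + 0.615/C = 28.268/25.268 + 0.0840 = 1.2028
τ₀ = 8FD/(πd³) = 8·1050·30.0/(π·4.1³) = 252000/216.52 = 1163.9 MPa
τ_max = K·τ₀ = 1.2028 × 1163.9 = 1399.9 MPa

1400 MPa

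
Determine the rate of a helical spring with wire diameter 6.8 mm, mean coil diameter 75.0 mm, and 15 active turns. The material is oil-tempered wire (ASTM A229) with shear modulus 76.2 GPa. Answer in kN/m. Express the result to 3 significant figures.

k = Gd⁴/(8D³N_a) = (76.2×10³ × 6.8⁴) / (8 × 75.0³ × 15)
  = 1.62926e+08 / 5.0625e+07 = 3.2183 N/mm

3.22 kN/m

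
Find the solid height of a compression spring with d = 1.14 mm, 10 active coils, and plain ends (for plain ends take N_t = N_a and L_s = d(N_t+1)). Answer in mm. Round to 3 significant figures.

plain ends: N_t = N_a = 10
L_s = d·(N_t+1) = 1.14 × 11 = 12.54 mm

12.5 mm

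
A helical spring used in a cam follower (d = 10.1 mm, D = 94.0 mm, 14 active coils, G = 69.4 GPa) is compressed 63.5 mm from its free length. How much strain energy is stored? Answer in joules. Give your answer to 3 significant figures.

k = Gd⁴/(8D³N_a) = (69.4×10³)(10.1⁴)/(8·94.0³·14) = 7.7632 N/mm
U = ½kδ² = 0.5 × 7.7632 × 63.5² = 15652 N·mm = 15.652 J

15.7 J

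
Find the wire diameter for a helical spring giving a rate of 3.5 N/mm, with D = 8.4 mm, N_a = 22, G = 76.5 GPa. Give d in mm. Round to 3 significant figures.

1.48 mm

d = (8D³N_a·k / G)^(1/4) = (8·8.4³·22·3.5 / (76.5×10³))^0.25
  = (4.7726)^0.25 = 1.4781 mm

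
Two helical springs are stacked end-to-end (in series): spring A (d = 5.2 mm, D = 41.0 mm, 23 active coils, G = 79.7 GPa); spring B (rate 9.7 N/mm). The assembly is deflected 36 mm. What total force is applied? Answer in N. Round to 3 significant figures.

k_A = Gd⁴/(8D³N_a) = (79.7×10³)(5.2⁴)/(8·41.0³·23) = 4.5952 N/mm
Series: 1/k_eq = 1/4.5952 + 1/9.7 = 0.32071; k_eq = 3.1181 N/mm
F = k_eq·δ = 3.1181·36 = 112.25 N

112 N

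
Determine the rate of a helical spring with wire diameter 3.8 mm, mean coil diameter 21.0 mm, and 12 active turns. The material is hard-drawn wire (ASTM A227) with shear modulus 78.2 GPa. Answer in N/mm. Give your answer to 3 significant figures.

18.3 N/mm

k = Gd⁴/(8D³N_a) = (78.2×10³ × 3.8⁴) / (8 × 21.0³ × 12)
  = 1.63058e+07 / 889056 = 18.341 N/mm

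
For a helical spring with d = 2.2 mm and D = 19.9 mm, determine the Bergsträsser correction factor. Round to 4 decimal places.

1.1507

C = D/d = 19.9/2.2 = 9.0455
K_B = (4C+2)/(4C−3) = 38.182/33.182 = 1.1507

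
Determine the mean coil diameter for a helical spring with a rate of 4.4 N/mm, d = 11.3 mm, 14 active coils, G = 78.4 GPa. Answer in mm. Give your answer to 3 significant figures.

D = (Gd⁴/(8N_a·k))^(1/3) = (78.4×10³·11.3⁴/(8·14·4.4))^(1/3)
  = (2.59394e+06)^(1/3) = 137.3999 mm

137 mm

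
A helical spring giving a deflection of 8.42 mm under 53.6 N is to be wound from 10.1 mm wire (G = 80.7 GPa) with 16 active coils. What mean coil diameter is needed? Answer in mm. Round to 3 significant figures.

Required rate k = F/δ = 53.6/8.42 = 6.3658 N/mm
D = (Gd⁴/(8N_a·k))^(1/3) = (80.7×10³·10.1⁴/(8·16·6.3658))^(1/3)
  = (1.03061e+06)^(1/3) = 101.0103 mm

101 mm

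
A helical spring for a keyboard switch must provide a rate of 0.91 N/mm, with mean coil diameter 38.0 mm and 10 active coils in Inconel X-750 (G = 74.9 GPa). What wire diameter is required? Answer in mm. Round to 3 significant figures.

2.70 mm

d = (8D³N_a·k / G)^(1/4) = (8·38.0³·10·0.91 / (74.9×10³))^0.25
  = (53.334)^0.25 = 2.7024 mm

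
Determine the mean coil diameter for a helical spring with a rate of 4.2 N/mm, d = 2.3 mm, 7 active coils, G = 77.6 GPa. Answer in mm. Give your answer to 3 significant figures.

D = (Gd⁴/(8N_a·k))^(1/3) = (77.6×10³·2.3⁴/(8·7·4.2))^(1/3)
  = (9232.85)^(1/3) = 20.9787 mm

21.0 mm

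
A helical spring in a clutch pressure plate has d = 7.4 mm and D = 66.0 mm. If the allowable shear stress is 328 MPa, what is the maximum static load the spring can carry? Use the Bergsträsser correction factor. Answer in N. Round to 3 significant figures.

686 N

C = D/d = 66.0/7.4 = 8.9189
K_B = (4C+2)/(4C−3) = 37.676/32.676 = 1.1530
τ_max = K·8FD/(πd³) → F_max = τ_allow·πd³/(8DK)
F_max = 328·π·7.4³/(8·66.0·1.1530) = 4.1756e+05/608.79 = 685.88 N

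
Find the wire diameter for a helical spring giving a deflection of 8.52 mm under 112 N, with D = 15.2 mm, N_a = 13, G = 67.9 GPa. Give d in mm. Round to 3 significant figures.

2.90 mm

Required rate k = F/δ = 112/8.52 = 13.146 N/mm
d = (8D³N_a·k / G)^(1/4) = (8·15.2³·13·13.146 / (67.9×10³))^0.25
  = (70.709)^0.25 = 2.8998 mm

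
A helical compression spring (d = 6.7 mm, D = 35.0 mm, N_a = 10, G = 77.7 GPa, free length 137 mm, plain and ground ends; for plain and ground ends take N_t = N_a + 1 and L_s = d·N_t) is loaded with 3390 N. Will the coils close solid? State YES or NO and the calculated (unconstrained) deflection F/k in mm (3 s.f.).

k = Gd⁴/(8D³N_a) = (77.7×10³)(6.7⁴)/(8·35.0³·10) = 45.648 N/mm
N_t = 11; L_s = 6.7·11 = 73.7 mm; δ_solid = L₀ − L_s = 137 − 73.7 = 63.3 mm
δ = F/k = 3390/45.648 = 74.263 mm
δ ≥ δ_solid → spring goes solid

YES, δ = 74.3 mm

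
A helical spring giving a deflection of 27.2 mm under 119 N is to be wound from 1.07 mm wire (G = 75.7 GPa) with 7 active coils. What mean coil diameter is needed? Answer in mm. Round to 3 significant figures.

7.40 mm

Required rate k = F/δ = 119/27.2 = 4.375 N/mm
D = (Gd⁴/(8N_a·k))^(1/3) = (75.7×10³·1.07⁴/(8·7·4.375))^(1/3)
  = (405.009)^(1/3) = 7.3987 mm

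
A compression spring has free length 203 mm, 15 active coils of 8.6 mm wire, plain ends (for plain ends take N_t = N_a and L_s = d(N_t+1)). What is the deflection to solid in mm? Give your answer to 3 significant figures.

65.4 mm

N_t = 15; L_s = 8.6·16 = 137.6 mm
δ_solid = L₀ − L_s = 203 − 137.6 = 65.4 mm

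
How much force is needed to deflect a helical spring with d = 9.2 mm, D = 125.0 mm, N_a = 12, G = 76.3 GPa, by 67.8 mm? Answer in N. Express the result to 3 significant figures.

k = Gd⁴/(8D³N_a) = (76.3×10³)(9.2⁴)/(8·125.0³·12) = 2.9152 N/mm
F = k·δ = 2.9152 × 67.8 = 197.65 N

198 N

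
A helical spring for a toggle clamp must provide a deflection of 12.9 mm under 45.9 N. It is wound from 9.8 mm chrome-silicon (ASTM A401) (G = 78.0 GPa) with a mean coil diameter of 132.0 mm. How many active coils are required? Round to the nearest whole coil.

11

Required rate k = F/δ = 45.9/12.9 = 3.5581 N/mm
N_a = Gd⁴/(8D³k) = (78.0×10³ × 9.8⁴)/(8 × 132.0³ × 3.5581)
    = 7.19447e+08 / 6.54689e+07 = 10.99 → 11 coils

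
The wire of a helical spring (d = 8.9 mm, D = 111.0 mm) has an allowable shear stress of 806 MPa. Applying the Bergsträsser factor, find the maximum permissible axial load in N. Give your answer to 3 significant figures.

C = D/d = 111.0/8.9 = 12.4719
K_B = (4C+2)/(4C−3) = 51.888/46.888 = 1.1066
τ_max = K·8FD/(πd³) → F_max = τ_allow·πd³/(8DK)
F_max = 806·π·8.9³/(8·111.0·1.1066) = 1.7851e+06/982.69 = 1816.5 N

1820 N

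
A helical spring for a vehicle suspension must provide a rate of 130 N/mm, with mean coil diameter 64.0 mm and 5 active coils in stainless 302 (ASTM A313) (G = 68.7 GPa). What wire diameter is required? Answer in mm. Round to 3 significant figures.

11.9 mm

d = (8D³N_a·k / G)^(1/4) = (8·64.0³·5·130 / (68.7×10³))^0.25
  = (19842)^0.25 = 11.8685 mm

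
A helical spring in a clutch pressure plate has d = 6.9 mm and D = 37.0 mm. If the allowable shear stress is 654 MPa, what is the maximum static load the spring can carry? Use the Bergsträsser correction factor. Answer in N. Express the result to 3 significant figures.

C = D/d = 37.0/6.9 = 5.3623
K_B = (4C+2)/(4C−3) = 23.449/18.449 = 1.2710
τ_max = K·8FD/(πd³) → F_max = τ_allow·πd³/(8DK)
F_max = 654·π·6.9³/(8·37.0·1.2710) = 6.7496e+05/376.22 = 1794 N

1790 N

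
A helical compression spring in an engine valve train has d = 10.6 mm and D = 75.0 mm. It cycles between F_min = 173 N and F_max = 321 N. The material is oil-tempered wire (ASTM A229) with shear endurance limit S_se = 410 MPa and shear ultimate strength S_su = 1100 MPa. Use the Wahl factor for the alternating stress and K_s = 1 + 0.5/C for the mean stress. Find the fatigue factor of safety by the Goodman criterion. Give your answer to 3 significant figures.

C = D/d = 75.0/10.6 = 7.0755; K_W = (4C−1)/(4C−4)+0.615/C = 1.2104; K_s = 1+0.5/C = 1.0707
F_a = (F_max−F_min)/2 = 74 N; F_m = (F_max+F_min)/2 = 247 N
τ_a = K_W·8F_aD/(πd³) = 1.2104 × 11.866 = 14.363 MPa
τ_m = K_s·8F_mD/(πd³) = 1.0707 × 39.608 = 42.407 MPa
Goodman: 1/n_f = τ_a/S_se + τ_m/S_su = 14.363/410 + 42.407/1100 = 0.03503 + 0.03855 = 0.073582
n_f = 1/0.073582 = 13.59

13.6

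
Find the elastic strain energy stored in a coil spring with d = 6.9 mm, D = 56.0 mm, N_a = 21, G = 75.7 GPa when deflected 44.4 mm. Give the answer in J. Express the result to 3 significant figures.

k = Gd⁴/(8D³N_a) = (75.7×10³)(6.9⁴)/(8·56.0³·21) = 5.8159 N/mm
U = ½kδ² = 0.5 × 5.8159 × 44.4² = 5732.6 N·mm = 5.7326 J

5.73 J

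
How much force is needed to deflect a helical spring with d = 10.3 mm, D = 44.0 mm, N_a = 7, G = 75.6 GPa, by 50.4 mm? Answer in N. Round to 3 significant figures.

k = Gd⁴/(8D³N_a) = (75.6×10³)(10.3⁴)/(8·44.0³·7) = 178.37 N/mm
F = k·δ = 178.37 × 50.4 = 8989.9 N

8990 N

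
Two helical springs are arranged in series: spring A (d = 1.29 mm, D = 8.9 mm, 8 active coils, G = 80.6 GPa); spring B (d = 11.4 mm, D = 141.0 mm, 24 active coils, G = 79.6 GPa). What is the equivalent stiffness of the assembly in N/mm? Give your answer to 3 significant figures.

1.66 N/mm

k_A = Gd⁴/(8D³N_a) = (80.6×10³)(1.29⁴)/(8·8.9³·8) = 4.947 N/mm
k_B = Gd⁴/(8D³N_a) = (79.6×10³)(11.4⁴)/(8·141.0³·24) = 2.4979 N/mm
Series: 1/k_eq = 1/4.947 + 1/2.4979 = 0.60248; k_eq = 1.6598 N/mm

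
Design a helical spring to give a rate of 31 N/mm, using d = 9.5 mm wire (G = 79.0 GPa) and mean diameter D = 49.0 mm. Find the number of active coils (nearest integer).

22

N_a = Gd⁴/(8D³k) = (79.0×10³ × 9.5⁴)/(8 × 49.0³ × 31)
    = 6.4346e+08 / 2.9177e+07 = 22.05 → 22 coils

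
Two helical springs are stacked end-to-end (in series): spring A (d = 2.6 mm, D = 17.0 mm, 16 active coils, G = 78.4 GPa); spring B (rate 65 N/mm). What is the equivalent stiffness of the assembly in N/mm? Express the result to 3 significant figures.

k_A = Gd⁴/(8D³N_a) = (78.4×10³)(2.6⁴)/(8·17.0³·16) = 5.6971 N/mm
Series: 1/k_eq = 1/5.6971 + 1/65 = 0.19091; k_eq = 5.238 N/mm

5.24 N/mm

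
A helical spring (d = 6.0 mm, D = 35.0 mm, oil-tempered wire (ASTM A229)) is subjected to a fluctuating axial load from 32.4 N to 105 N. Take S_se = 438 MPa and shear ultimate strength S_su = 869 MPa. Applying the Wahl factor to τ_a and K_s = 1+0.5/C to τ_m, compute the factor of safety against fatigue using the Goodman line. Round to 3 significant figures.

C = D/d = 35.0/6.0 = 5.8333; K_W = (4C−1)/(4C−4)+0.615/C = 1.2606; K_s = 1+0.5/C = 1.0857
F_a = (F_max−F_min)/2 = 36.3 N; F_m = (F_max+F_min)/2 = 68.7 N
τ_a = K_W·8F_aD/(πd³) = 1.2606 × 14.978 = 18.882 MPa
τ_m = K_s·8F_mD/(πd³) = 1.0857 × 28.347 = 30.777 MPa
Goodman: 1/n_f = τ_a/S_se + τ_m/S_su = 18.882/438 + 30.777/869 = 0.04311 + 0.03542 = 0.078525
n_f = 1/0.078525 = 12.73

12.7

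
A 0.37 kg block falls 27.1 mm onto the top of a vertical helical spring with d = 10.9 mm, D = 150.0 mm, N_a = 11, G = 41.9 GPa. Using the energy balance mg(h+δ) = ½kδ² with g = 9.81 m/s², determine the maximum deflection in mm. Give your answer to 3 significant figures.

k = Gd⁴/(8D³N_a) = (41.9×10³)(10.9⁴)/(8·150.0³·11) = 1.9914 N/mm
W = mg = 0.37 × 9.81 = 3.6297 N
½kδ² − Wδ − Wh = 0 → δ = (W + √(W² + 2kWh))/k
δ = (3.6297 + √(13.175 + 391.772))/1.9914 = (3.6297 + 20.123)/1.9914 = 11.928 mm

11.9 mm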